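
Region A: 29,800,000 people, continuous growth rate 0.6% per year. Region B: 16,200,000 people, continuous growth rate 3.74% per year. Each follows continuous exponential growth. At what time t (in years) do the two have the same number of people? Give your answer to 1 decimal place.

t ≈ 19.4 years

29800000·e^(0.006t) = 16200000·e^(0.0374t)
29800000/16200000 = e^((0.0374 − 0.006)t) → ln(1.83951) = 0.0314·t
t = 0.6095 / 0.0314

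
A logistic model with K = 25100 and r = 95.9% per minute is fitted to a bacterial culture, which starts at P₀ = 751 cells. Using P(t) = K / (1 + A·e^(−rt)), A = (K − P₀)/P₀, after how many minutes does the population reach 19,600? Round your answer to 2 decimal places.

A = (25100 − 751)/751 = 32.4221
19600 = 25100/(1 + 32.4221·e^(−0.959t)) → 1 + 32.4221·e^(−0.959t) = 1.28061
e^(−0.959t) = 0.008655 → t = ln(115.54059)/0.959 = 4.74962/0.959

t ≈ 4.95 minutes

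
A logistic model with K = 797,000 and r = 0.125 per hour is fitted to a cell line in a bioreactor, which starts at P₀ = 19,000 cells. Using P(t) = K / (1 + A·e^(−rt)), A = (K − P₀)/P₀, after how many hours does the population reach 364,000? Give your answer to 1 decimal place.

t ≈ 28.3 hours

A = (797000 − 19000)/19000 = 40.94737
364000 = 797000/(1 + 40.94737·e^(−0.125t)) → 1 + 40.94737·e^(−0.125t) = 2.18956
e^(−0.125t) = 0.029051 → t = ln(34.42227)/0.125 = 3.5387/0.125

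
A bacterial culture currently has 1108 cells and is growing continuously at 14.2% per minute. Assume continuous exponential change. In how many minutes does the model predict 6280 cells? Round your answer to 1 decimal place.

6280 = 1108 · e^(0.142·t)
t = ln(6280/1108) / 0.142 = ln(5.66787) / 0.142 = 1.73481 / 0.142

t ≈ 12.2 minutes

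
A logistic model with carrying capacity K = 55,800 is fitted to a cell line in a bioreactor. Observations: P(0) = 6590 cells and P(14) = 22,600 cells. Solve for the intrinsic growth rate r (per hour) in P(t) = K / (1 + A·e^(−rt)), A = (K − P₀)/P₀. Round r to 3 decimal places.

A = (55800 − 6590)/6590 = 7.46737
22600 = 55800/(1 + 7.46737·e^(−r·14)) → e^(−14r) = (2.46903 − 1)/7.46737 = 0.196726
r = −ln(0.196726)/14 = 1.62594/14

r ≈ 0.116 per hour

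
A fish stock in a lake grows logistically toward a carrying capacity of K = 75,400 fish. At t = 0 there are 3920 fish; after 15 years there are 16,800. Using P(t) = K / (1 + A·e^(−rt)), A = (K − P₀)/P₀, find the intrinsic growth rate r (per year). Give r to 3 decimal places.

r ≈ 0.110 per year

A = (75400 − 3920)/3920 = 18.23469
16800 = 75400/(1 + 18.23469·e^(−r·15)) → e^(−15r) = (4.4881 − 1)/18.23469 = 0.191289
r = −ln(0.191289)/15 = 1.65397/15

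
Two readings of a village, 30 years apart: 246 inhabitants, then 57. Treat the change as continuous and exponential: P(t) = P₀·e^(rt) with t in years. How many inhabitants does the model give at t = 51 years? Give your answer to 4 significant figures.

r = ln(57/246) / 30 ≈ -0.048743 per year
P(51) = 246 · e^(-0.048743·51) = 246 · 0.08325 ≈ 20.48

≈ 20.48 inhabitants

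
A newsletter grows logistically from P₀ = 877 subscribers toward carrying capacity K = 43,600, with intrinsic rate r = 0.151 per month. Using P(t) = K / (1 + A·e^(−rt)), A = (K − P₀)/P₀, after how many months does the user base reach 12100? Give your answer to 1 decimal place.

A = (43600 − 877)/877 = 48.71494
12100 = 43600/(1 + 48.71494·e^(−0.151t)) → 1 + 48.71494·e^(−0.151t) = 3.60331
e^(−0.151t) = 0.05344 → t = ln(18.71272)/0.151 = 2.9292/0.151

t ≈ 19.4 months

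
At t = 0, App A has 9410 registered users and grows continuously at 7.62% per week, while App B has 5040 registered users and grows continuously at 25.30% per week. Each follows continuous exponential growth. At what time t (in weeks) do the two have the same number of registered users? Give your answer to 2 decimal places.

t ≈ 3.53 weeks

9410·e^(0.0762t) = 5040·e^(0.253t)
9410/5040 = e^((0.253 − 0.0762)t) → ln(1.86706) = 0.1768·t
t = 0.62437 / 0.1768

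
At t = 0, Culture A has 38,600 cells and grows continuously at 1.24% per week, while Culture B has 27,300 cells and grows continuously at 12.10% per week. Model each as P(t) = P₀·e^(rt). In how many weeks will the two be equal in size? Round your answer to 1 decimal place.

38600·e^(0.0124t) = 27300·e^(0.121t)
38600/27300 = e^((0.121 − 0.0124)t) → ln(1.41392) = 0.1086·t
t = 0.34637 / 0.1086

t ≈ 3.2 weeks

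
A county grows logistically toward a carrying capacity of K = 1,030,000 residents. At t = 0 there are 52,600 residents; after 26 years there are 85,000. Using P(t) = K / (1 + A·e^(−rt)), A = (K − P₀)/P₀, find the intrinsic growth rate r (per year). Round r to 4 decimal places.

r ≈ 0.0198 per year

A = (1030000 − 52600)/52600 = 18.58175
85000 = 1030000/(1 + 18.58175·e^(−r·26)) → e^(−26r) = (12.11765 − 1)/18.58175 = 0.59831
r = −ln(0.59831)/26 = 0.51365/26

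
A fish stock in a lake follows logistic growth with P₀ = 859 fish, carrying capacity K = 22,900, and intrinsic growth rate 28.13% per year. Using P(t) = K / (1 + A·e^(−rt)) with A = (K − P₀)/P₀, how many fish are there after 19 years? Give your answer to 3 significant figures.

A = (22900 − 859)/859 = 25.65891
P(19) = 22900 / (1 + 25.65891·e^(−0.2813·19)) = 22900 / (1 + 25.65891·0.004773)
= 22900 / 1.12248 ≈ 20401.26

≈ 20,400 fish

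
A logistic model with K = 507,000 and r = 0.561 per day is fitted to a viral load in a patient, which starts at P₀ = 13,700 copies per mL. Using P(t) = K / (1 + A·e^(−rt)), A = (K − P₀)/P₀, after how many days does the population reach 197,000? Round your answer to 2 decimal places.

t ≈ 5.58 days

A = (507000 − 13700)/13700 = 36.0073
197000 = 507000/(1 + 36.0073·e^(−0.561t)) → 1 + 36.0073·e^(−0.561t) = 2.5736
e^(−0.561t) = 0.043702 → t = ln(22.88206)/0.561 = 3.13035/0.561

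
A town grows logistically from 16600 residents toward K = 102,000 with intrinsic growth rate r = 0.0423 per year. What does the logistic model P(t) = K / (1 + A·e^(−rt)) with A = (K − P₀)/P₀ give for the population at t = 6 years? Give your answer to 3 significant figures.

≈ 20,400 residents

A = (102000 − 16600)/16600 = 5.14458
P(6) = 102000 / (1 + 5.14458·e^(−0.0423·6)) = 102000 / (1 + 5.14458·0.775847)
= 102000 / 4.99141 ≈ 20435.13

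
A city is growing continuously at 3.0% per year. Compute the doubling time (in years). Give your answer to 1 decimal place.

doubling time ≈ 23.1 years

doubling time = ln(2) / |r| = 0.69315 / 0.03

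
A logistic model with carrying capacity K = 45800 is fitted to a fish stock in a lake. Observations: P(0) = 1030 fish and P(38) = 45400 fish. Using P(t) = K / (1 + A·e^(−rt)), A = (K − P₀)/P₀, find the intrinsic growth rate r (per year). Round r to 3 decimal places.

A = (45800 − 1030)/1030 = 43.46602
45400 = 45800/(1 + 43.46602·e^(−r·38)) → e^(−38r) = (1.00881 − 1)/43.46602 = 0.000203
r = −ln(0.000203)/38 = 8.50378/38

r ≈ 0.224 per year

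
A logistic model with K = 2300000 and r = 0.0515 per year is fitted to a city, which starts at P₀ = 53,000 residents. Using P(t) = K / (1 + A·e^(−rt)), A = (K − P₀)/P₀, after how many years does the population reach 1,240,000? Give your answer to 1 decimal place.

A = (2300000 − 53000)/53000 = 42.39623
1240000 = 2300000/(1 + 42.39623·e^(−0.0515t)) → 1 + 42.39623·e^(−0.0515t) = 1.85484
e^(−0.0515t) = 0.020163 → t = ln(49.59559)/0.0515 = 3.9039/0.0515

t ≈ 75.8 years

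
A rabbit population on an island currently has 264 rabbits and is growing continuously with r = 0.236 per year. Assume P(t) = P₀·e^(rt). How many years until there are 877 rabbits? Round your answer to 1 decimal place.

877 = 264 · e^(0.236·t)
t = ln(877/264) / 0.236 = ln(3.32197) / 0.236 = 1.20056 / 0.236

t ≈ 5.1 years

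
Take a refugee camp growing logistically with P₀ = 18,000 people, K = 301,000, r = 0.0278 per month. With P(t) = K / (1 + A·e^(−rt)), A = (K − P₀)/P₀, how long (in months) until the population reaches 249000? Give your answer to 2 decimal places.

A = (301000 − 18000)/18000 = 15.72222
249000 = 301000/(1 + 15.72222·e^(−0.0278t)) → 1 + 15.72222·e^(−0.0278t) = 1.20884
e^(−0.0278t) = 0.013283 → t = ln(75.28526)/0.0278 = 4.32128/0.0278

t ≈ 155.44 months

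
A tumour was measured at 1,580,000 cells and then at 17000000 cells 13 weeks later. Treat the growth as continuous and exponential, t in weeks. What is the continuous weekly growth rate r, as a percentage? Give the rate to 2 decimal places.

r ≈ 18.28% per week

17000000 = 1580000 · e^(r·13)
e^(13r) = 17000000/1580000 = 10.75949
r = ln(10.75949) / 13 = 2.37579 / 13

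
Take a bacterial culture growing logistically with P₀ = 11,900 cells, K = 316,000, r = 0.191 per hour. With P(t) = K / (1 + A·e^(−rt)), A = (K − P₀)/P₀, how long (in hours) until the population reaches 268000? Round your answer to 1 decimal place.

t ≈ 26.0 hours

A = (316000 − 11900)/11900 = 25.55462
268000 = 316000/(1 + 25.55462·e^(−0.191t)) → 1 + 25.55462·e^(−0.191t) = 1.1791
e^(−0.191t) = 0.007009 → t = ln(142.67997)/0.191 = 4.9606/0.191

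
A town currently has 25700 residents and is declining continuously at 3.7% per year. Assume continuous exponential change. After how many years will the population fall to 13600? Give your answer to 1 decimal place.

t ≈ 17.2 years

13600 = 25700 · e^(-0.037·t)
t = ln(13600/25700) / -0.037 = ln(0.52918) / -0.037 = -0.63642 / -0.037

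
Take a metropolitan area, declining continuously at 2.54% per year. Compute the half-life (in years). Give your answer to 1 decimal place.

half-life = ln(2) / |r| = 0.69315 / 0.0254

half-life ≈ 27.3 years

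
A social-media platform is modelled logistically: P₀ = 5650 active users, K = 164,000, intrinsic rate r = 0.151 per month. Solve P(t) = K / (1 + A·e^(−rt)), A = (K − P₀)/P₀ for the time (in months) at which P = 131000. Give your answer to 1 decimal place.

t ≈ 31.2 months

A = (164000 − 5650)/5650 = 28.02655
131000 = 164000/(1 + 28.02655·e^(−0.151t)) → 1 + 28.02655·e^(−0.151t) = 1.25191
e^(−0.151t) = 0.008988 → t = ln(111.25691)/0.151 = 4.71184/0.151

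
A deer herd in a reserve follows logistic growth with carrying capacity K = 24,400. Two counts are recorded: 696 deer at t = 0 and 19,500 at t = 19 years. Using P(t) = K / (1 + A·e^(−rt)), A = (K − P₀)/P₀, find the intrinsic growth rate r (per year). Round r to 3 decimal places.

r ≈ 0.258 per year

A = (24400 − 696)/696 = 34.05747
19500 = 24400/(1 + 34.05747·e^(−r·19)) → e^(−19r) = (1.25128 − 1)/34.05747 = 0.007378
r = −ln(0.007378)/19 = 4.90923/19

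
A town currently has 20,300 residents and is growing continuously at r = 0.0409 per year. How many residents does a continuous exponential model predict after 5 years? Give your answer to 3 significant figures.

≈ 24,900 residents

P(5) = 20300 · e^(0.0409·5) = 20300 · e^(0.2045)
= 20300 · 1.22691 ≈ 24906.3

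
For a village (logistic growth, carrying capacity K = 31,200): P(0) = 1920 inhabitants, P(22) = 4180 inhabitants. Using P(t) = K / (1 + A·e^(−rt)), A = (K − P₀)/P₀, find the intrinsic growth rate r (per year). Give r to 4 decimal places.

A = (31200 − 1920)/1920 = 15.25
4180 = 31200/(1 + 15.25·e^(−r·22)) → e^(−22r) = (7.46411 − 1)/15.25 = 0.423876
r = −ln(0.423876)/22 = 0.85831/22

r ≈ 0.0390 per year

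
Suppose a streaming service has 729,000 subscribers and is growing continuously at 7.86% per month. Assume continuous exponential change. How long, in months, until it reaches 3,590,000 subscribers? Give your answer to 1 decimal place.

3590000 = 729000 · e^(0.0786·t)
t = ln(3590000/729000) / 0.0786 = ln(4.92455) / 0.0786 = 1.59423 / 0.0786

t ≈ 20.3 months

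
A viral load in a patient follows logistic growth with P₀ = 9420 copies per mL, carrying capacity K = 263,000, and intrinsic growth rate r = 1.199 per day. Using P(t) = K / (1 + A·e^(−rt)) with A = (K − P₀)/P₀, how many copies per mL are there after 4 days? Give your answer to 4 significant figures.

≈ 215,100 copies per mL

A = (263000 − 9420)/9420 = 26.91932
P(4) = 263000 / (1 + 26.91932·e^(−1.199·4)) = 263000 / (1 + 26.91932·0.008263)
= 263000 / 1.22243 ≈ 215145.75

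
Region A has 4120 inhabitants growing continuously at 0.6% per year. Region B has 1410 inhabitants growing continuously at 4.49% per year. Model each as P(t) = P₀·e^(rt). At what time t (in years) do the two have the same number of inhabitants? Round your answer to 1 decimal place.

t ≈ 27.6 years

4120·e^(0.006t) = 1410·e^(0.0449t)
4120/1410 = e^((0.0449 − 0.006)t) → ln(2.92199) = 0.0389·t
t = 1.07226 / 0.0389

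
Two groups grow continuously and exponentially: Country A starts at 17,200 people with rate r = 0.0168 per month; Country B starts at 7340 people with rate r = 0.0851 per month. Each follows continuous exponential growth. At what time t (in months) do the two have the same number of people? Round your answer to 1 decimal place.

t ≈ 12.5 months

17200·e^(0.0168t) = 7340·e^(0.0851t)
17200/7340 = e^((0.0851 − 0.0168)t) → ln(2.34332) = 0.0683·t
t = 0.85157 / 0.0683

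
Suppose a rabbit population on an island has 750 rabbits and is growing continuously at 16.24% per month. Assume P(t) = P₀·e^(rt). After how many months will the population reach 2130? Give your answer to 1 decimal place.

2130 = 750 · e^(0.1624·t)
t = ln(2130/750) / 0.1624 = ln(2.84) / 0.1624 = 1.0438 / 0.1624

t ≈ 6.4 months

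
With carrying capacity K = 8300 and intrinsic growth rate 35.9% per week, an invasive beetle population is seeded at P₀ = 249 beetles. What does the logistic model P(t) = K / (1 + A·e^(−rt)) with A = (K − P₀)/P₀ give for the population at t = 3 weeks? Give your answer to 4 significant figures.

≈ 690.9 beetles

A = (8300 − 249)/249 = 32.33333
P(3) = 8300 / (1 + 32.33333·e^(−0.359·3)) = 8300 / (1 + 32.33333·0.340616)
= 8300 / 12.01325 ≈ 690.9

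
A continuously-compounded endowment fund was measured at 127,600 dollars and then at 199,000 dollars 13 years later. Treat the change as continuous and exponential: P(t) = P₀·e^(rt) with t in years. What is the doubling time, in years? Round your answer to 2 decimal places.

doubling time ≈ 20.28 years

r = ln(199000/127600) / 13 = ln(1.55956) / 13 ≈ 0.034185 per year
doubling time = ln 2 / |r| = 0.69315 / 0.034185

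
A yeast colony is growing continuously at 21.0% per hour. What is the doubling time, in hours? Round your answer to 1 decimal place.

doubling time = ln(2) / |r| = 0.69315 / 0.21

doubling time ≈ 3.3 hours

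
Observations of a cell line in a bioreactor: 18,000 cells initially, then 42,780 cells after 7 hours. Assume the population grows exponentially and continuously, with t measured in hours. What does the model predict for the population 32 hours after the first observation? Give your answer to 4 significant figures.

r = ln(42780/18000) / 7 ≈ 0.123671 per hour
P(32) = 18000 · e^(0.123671·32) = 18000 · 52.32535 ≈ 941856.24

≈ 941,900 cells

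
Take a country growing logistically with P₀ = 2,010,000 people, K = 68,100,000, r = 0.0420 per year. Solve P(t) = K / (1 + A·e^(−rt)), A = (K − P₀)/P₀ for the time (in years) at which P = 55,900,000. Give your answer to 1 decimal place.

t ≈ 119.4 years

A = (68100000 − 2010000)/2010000 = 32.8806
55900000 = 68100000/(1 + 32.8806·e^(−0.042t)) → 1 + 32.8806·e^(−0.042t) = 1.21825
e^(−0.042t) = 0.006638 → t = ln(150.65782)/0.042 = 5.01501/0.042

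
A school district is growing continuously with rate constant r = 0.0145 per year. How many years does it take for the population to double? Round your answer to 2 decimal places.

doubling time ≈ 47.80 years

doubling time = ln(2) / |r| = 0.69315 / 0.0145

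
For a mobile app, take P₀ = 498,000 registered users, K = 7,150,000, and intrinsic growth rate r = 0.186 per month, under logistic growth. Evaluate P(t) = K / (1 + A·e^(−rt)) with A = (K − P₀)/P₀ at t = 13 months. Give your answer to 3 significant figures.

A = (7150000 − 498000)/498000 = 13.35743
P(13) = 7150000 / (1 + 13.35743·e^(−0.186·13)) = 7150000 / (1 + 13.35743·0.0891)
= 7150000 / 2.19014 ≈ 3264628.26

≈ 3,260,000 registered users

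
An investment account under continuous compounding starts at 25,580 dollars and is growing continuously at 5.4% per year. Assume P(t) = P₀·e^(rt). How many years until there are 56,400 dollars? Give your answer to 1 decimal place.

t ≈ 14.6 years

56400 = 25580 · e^(0.054·t)
t = ln(56400/25580) / 0.054 = ln(2.20485) / 0.054 = 0.79066 / 0.054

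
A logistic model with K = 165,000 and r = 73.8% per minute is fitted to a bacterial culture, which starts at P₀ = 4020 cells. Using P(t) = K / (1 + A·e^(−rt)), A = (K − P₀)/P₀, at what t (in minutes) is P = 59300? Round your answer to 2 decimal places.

t ≈ 4.22 minutes

A = (165000 − 4020)/4020 = 40.04478
59300 = 165000/(1 + 40.04478·e^(−0.738t)) → 1 + 40.04478·e^(−0.738t) = 2.78246
e^(−0.738t) = 0.044512 → t = ln(22.46599)/0.738 = 3.112/0.738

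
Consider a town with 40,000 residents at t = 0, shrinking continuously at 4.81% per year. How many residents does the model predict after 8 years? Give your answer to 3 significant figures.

≈ 27,200 residents

P(8) = 40000 · e^(-0.0481·8) = 40000 · e^(-0.3848)
= 40000 · 0.68059 ≈ 27223.47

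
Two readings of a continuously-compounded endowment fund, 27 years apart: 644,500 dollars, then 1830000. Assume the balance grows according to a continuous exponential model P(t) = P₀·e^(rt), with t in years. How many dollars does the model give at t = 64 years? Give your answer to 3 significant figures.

r = ln(1830000/644500) / 27 ≈ 0.038652 per year
P(64) = 644500 · e^(0.038652·64) = 644500 · 11.86639 ≈ 7647888.4

≈ 7,650,000 dollars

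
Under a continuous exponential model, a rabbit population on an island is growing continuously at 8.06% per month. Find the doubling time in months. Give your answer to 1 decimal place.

doubling time ≈ 8.6 months

doubling time = ln(2) / |r| = 0.69315 / 0.0806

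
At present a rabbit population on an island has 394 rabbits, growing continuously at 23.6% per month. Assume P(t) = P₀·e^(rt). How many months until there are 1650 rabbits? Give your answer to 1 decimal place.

t ≈ 6.1 months

1650 = 394 · e^(0.236·t)
t = ln(1650/394) / 0.236 = ln(4.18782) / 0.236 = 1.43218 / 0.236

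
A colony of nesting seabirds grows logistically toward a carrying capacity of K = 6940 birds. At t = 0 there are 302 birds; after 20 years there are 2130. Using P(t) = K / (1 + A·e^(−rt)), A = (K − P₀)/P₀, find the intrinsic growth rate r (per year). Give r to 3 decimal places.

A = (6940 − 302)/302 = 21.98013
2130 = 6940/(1 + 21.98013·e^(−r·20)) → e^(−20r) = (3.25822 − 1)/21.98013 = 0.102739
r = −ln(0.102739)/20 = 2.27556/20

r ≈ 0.114 per year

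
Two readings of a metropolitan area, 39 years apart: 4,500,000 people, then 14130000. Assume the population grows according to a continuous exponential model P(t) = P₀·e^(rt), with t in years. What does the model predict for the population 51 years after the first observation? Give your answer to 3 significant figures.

r = ln(14130000/4500000) / 39 ≈ 0.029339 per year
P(51) = 4500000 · e^(0.029339·51) = 4500000 · 4.4651 ≈ 20092944.84

≈ 20,100,000 people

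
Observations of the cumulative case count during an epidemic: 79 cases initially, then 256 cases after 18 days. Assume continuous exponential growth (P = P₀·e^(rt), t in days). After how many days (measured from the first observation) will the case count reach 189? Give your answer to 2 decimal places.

r = ln(256/79) / 18 ≈ 0.065318 per day
t = ln(189/79) / r = 0.8723 / 0.065318 ≈ 13.355

t ≈ 13.35 days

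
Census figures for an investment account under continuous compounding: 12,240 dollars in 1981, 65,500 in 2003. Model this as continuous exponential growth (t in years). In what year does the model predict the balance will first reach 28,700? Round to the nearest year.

year 1992

r = ln(65500/12240) / 22 = 1.67734/22 ≈ 0.076243 per year
t = ln(28700/12240) / r = 0.85219/0.076243 ≈ 11.18 years after 1981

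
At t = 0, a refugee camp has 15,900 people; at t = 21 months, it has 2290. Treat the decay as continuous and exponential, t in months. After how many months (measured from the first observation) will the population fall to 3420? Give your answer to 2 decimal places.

r = ln(2290/15900) / 21 ≈ -0.092275 per month
t = ln(3420/15900) / r = -1.53668 / -0.092275 ≈ 16.653

t ≈ 16.65 months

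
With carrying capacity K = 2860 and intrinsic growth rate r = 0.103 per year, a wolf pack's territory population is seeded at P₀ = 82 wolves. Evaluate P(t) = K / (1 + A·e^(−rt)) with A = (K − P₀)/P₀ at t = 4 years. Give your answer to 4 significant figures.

≈ 122.0 wolves

A = (2860 − 82)/82 = 33.87805
P(4) = 2860 / (1 + 33.87805·e^(−0.103·4)) = 2860 / (1 + 33.87805·0.662324)
= 2860 / 23.43825 ≈ 122.02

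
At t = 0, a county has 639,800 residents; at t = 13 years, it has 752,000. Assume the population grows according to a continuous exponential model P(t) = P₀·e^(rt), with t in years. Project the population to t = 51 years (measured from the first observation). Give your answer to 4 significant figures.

r = ln(752000/639800) / 13 ≈ 0.012429 per year
P(51) = 639800 · e^(0.012429·51) = 639800 · 1.88494 ≈ 1205981.61

≈ 1,206,000 residents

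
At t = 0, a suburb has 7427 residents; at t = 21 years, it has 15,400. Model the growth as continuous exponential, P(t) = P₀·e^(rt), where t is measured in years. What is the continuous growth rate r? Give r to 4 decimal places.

15400 = 7427 · e^(r·21)
e^(21r) = 15400/7427 = 2.07352
r = ln(2.07352) / 21 = 0.72925 / 21

r ≈ 0.0347 per year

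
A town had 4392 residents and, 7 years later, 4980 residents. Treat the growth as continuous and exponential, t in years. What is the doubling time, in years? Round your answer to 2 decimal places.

r = ln(4980/4392) / 7 = ln(1.13388) / 7 ≈ 0.017949 per year
doubling time = ln 2 / |r| = 0.69315 / 0.017949

doubling time ≈ 38.62 years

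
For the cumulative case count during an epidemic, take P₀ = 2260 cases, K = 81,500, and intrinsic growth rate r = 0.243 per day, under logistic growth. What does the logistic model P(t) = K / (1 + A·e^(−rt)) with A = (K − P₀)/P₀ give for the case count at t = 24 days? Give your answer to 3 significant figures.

A = (81500 − 2260)/2260 = 35.06195
P(24) = 81500 / (1 + 35.06195·e^(−0.243·24)) = 81500 / (1 + 35.06195·0.002932)
= 81500 / 1.10281 ≈ 73902.2

≈ 73,900 cases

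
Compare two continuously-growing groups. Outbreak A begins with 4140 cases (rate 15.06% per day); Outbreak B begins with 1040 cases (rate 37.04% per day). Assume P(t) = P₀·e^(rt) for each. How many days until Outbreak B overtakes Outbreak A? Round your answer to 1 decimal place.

4140·e^(0.1506t) = 1040·e^(0.3704t)
4140/1040 = e^((0.3704 − 0.1506)t) → ln(3.98077) = 0.2198·t
t = 1.38148 / 0.2198

t ≈ 6.3 days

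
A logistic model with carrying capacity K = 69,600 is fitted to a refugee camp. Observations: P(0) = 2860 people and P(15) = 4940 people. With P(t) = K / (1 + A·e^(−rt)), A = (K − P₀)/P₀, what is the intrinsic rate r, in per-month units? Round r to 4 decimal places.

r ≈ 0.0385 per month

A = (69600 − 2860)/2860 = 23.33566
4940 = 69600/(1 + 23.33566·e^(−r·15)) → e^(−15r) = (14.08907 − 1)/23.33566 = 0.560904
r = −ln(0.560904)/15 = 0.57821/15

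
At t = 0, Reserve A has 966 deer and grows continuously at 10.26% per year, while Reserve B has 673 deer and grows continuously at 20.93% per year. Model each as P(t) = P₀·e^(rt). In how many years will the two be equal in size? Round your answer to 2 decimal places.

966·e^(0.1026t) = 673·e^(0.2093t)
966/673 = e^((0.2093 − 0.1026)t) → ln(1.43536) = 0.1067·t
t = 0.36142 / 0.1067

t ≈ 3.39 years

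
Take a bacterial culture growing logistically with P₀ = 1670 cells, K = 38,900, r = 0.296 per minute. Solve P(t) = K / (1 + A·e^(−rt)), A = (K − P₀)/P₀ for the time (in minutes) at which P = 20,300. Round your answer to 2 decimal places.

t ≈ 10.78 minutes

A = (38900 − 1670)/1670 = 22.29341
20300 = 38900/(1 + 22.29341·e^(−0.296t)) → 1 + 22.29341·e^(−0.296t) = 1.91626
e^(−0.296t) = 0.0411 → t = ln(24.33098)/0.296 = 3.19175/0.296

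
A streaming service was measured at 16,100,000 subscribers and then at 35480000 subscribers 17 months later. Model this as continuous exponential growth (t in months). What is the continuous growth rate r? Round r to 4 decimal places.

r ≈ 0.0465 per month

35480000 = 16100000 · e^(r·17)
e^(17r) = 35480000/16100000 = 2.20373
r = ln(2.20373) / 17 = 0.79015 / 17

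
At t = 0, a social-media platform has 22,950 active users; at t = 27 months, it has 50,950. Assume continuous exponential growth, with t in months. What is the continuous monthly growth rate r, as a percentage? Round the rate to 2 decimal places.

50950 = 22950 · e^(r·27)
e^(27r) = 50950/22950 = 2.22004
r = ln(2.22004) / 27 = 0.79753 / 27

r ≈ 2.95% per month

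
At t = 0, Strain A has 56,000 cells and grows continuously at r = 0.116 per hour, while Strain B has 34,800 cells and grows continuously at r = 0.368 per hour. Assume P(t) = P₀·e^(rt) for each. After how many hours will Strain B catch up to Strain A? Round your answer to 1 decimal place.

56000·e^(0.116t) = 34800·e^(0.368t)
56000/34800 = e^((0.368 − 0.116)t) → ln(1.6092) = 0.252·t
t = 0.47573 / 0.252

t ≈ 1.9 hours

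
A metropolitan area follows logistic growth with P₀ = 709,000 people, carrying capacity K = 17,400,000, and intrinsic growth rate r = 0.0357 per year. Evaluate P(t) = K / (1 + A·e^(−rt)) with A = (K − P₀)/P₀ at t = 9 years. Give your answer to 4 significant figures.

A = (17400000 − 709000)/709000 = 23.54161
P(9) = 17400000 / (1 + 23.54161·e^(−0.0357·9)) = 17400000 / (1 + 23.54161·0.725206)
= 17400000 / 18.07251 ≈ 962788.38

≈ 962,800 people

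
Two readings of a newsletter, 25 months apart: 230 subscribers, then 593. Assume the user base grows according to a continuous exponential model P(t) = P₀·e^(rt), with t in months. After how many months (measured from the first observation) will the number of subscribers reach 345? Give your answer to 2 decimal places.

t ≈ 10.70 months

r = ln(593/230) / 25 ≈ 0.037885 per month
t = ln(345/230) / r = 0.40547 / 0.037885 ≈ 10.703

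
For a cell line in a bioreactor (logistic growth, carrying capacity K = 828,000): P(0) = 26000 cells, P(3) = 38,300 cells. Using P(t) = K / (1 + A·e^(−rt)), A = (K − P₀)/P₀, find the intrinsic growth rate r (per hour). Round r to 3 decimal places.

r ≈ 0.134 per hour

A = (828000 − 26000)/26000 = 30.84615
38300 = 828000/(1 + 30.84615·e^(−r·3)) → e^(−3r) = (21.6188 − 1)/30.84615 = 0.66844
r = −ln(0.66844)/3 = 0.40281/3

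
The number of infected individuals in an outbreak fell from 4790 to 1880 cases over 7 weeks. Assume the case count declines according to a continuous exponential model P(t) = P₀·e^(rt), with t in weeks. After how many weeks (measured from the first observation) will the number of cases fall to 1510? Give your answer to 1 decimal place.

r = ln(1880/4790) / 7 ≈ -0.133608 per week
t = ln(1510/4790) / r = -1.15442 / -0.133608 ≈ 8.64

t ≈ 8.6 weeks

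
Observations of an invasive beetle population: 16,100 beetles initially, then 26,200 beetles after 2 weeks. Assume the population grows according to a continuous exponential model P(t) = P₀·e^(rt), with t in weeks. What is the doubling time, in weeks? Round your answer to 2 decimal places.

r = ln(26200/16100) / 2 = ln(1.62733) / 2 ≈ 0.24347 per week
doubling time = ln 2 / |r| = 0.69315 / 0.24347

doubling time ≈ 2.85 weeks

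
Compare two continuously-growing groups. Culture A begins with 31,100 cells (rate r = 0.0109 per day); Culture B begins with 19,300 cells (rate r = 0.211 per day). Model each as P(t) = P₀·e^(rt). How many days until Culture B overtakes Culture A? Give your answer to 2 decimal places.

31100·e^(0.0109t) = 19300·e^(0.211t)
31100/19300 = e^((0.211 − 0.0109)t) → ln(1.6114) = 0.2001·t
t = 0.4771 / 0.2001

t ≈ 2.38 days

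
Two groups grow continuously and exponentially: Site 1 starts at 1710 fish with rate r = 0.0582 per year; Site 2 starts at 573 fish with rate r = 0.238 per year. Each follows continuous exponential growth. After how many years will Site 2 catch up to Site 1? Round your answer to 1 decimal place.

1710·e^(0.0582t) = 573·e^(0.238t)
1710/573 = e^((0.238 − 0.0582)t) → ln(2.98429) = 0.1798·t
t = 1.09336 / 0.1798

t ≈ 6.1 years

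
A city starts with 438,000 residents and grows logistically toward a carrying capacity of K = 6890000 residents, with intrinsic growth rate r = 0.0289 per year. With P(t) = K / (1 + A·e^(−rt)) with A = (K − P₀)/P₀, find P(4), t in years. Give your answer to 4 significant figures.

≈ 487,900 residents

A = (6890000 − 438000)/438000 = 14.73059
P(4) = 6890000 / (1 + 14.73059·e^(−0.0289·4)) = 6890000 / (1 + 14.73059·0.890831)
= 6890000 / 14.12248 ≈ 487874.77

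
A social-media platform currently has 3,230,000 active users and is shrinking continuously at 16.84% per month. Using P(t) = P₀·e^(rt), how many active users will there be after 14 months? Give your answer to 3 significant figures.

≈ 306,000 active users

P(14) = 3230000 · e^(-0.1684·14) = 3230000 · e^(-2.3576)
= 3230000 · 0.09465 ≈ 305710.15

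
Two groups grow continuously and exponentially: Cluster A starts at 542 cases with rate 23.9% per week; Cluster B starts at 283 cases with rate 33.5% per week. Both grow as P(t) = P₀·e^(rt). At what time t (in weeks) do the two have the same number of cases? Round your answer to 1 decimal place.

542·e^(0.239t) = 283·e^(0.335t)
542/283 = e^((0.335 − 0.239)t) → ln(1.91519) = 0.096·t
t = 0.64982 / 0.096

t ≈ 6.8 weeks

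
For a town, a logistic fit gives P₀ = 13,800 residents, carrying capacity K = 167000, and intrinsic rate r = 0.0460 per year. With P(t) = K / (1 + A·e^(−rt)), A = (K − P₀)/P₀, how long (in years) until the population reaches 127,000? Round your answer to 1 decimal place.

t ≈ 77.4 years

A = (167000 − 13800)/13800 = 11.10145
127000 = 167000/(1 + 11.10145·e^(−0.046t)) → 1 + 11.10145·e^(−0.046t) = 1.31496
e^(−0.046t) = 0.028371 → t = ln(35.2471)/0.046 = 3.56238/0.046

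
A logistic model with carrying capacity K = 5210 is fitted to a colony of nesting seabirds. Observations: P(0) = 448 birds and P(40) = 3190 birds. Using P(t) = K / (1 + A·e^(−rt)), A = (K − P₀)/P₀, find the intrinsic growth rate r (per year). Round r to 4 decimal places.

r ≈ 0.0705 per year

A = (5210 − 448)/448 = 10.62946
3190 = 5210/(1 + 10.62946·e^(−r·40)) → e^(−40r) = (1.63323 − 1)/10.62946 = 0.059573
r = −ln(0.059573)/40 = 2.82055/40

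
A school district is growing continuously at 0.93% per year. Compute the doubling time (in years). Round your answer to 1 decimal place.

doubling time = ln(2) / |r| = 0.69315 / 0.0093

doubling time ≈ 74.5 years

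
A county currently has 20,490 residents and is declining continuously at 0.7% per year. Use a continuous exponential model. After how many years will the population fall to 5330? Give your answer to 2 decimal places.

5330 = 20490 · e^(-0.007·t)
t = ln(5330/20490) / -0.007 = ln(0.26013) / -0.007 = -1.34659 / -0.007

t ≈ 192.37 years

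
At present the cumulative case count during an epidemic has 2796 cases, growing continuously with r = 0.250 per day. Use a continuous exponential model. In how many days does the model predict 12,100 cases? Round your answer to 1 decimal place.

t ≈ 5.9 days

12100 = 2796 · e^(0.25·t)
t = ln(12100/2796) / 0.25 = ln(4.32761) / 0.25 = 1.46502 / 0.25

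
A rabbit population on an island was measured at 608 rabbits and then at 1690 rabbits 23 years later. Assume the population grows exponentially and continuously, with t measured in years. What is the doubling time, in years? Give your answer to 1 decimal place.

r = ln(1690/608) / 23 = ln(2.77961) / 23 ≈ 0.044448 per year
doubling time = ln 2 / |r| = 0.69315 / 0.044448

doubling time ≈ 15.6 years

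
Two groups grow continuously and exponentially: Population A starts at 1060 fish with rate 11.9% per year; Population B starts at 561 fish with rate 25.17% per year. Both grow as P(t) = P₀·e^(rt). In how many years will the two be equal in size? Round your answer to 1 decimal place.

t ≈ 4.8 years

1060·e^(0.119t) = 561·e^(0.2517t)
1060/561 = e^((0.2517 − 0.119)t) → ln(1.88948) = 0.1327·t
t = 0.6363 / 0.1327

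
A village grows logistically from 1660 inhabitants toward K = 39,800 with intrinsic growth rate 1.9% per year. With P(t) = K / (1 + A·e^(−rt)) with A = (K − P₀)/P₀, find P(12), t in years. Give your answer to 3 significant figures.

≈ 2,060 inhabitants

A = (39800 − 1660)/1660 = 22.9759
P(12) = 39800 / (1 + 22.9759·e^(−0.019·12)) = 39800 / (1 + 22.9759·0.796124)
= 39800 / 19.29167 ≈ 2063.07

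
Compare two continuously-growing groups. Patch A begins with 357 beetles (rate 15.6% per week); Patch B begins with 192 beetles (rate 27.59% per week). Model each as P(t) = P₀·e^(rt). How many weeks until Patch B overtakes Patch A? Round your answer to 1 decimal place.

t ≈ 5.2 weeks

357·e^(0.156t) = 192·e^(0.2759t)
357/192 = e^((0.2759 − 0.156)t) → ln(1.85938) = 0.1199·t
t = 0.62024 / 0.1199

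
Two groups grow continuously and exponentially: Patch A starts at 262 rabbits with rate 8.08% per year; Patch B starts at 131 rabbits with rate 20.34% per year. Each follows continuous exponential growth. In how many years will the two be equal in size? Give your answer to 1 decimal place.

262·e^(0.0808t) = 131·e^(0.2034t)
262/131 = e^((0.2034 − 0.0808)t) → ln(2) = 0.1226·t
t = 0.69315 / 0.1226

t ≈ 5.7 years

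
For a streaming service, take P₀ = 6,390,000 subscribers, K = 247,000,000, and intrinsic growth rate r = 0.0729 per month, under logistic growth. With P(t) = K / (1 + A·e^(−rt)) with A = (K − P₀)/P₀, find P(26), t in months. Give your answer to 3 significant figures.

A = (247000000 − 6390000)/6390000 = 37.65415
P(26) = 247000000 / (1 + 37.65415·e^(−0.0729·26)) = 247000000 / (1 + 37.65415·0.150258)
= 247000000 / 6.65785 ≈ 37099090.76

≈ 37,100,000 subscribers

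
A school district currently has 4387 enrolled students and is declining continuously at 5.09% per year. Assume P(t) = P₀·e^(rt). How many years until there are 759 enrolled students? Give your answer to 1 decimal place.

t ≈ 34.5 years

759 = 4387 · e^(-0.0509·t)
t = ln(759/4387) / -0.0509 = ln(0.17301) / -0.0509 = -1.7544 / -0.0509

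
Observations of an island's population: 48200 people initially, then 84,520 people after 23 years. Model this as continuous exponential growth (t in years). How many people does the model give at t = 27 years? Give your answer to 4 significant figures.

r = ln(84520/48200) / 23 ≈ 0.024419 per year
P(27) = 48200 · e^(0.024419·27) = 48200 · 1.93345 ≈ 93192.09

≈ 93,190 people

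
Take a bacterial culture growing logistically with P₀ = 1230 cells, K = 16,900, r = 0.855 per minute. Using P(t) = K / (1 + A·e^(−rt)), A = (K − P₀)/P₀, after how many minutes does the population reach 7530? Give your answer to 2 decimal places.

t ≈ 2.72 minutes

A = (16900 − 1230)/1230 = 12.73984
7530 = 16900/(1 + 12.73984·e^(−0.855t)) → 1 + 12.73984·e^(−0.855t) = 2.24436
e^(−0.855t) = 0.097674 → t = ln(10.2381)/0.855 = 2.32612/0.855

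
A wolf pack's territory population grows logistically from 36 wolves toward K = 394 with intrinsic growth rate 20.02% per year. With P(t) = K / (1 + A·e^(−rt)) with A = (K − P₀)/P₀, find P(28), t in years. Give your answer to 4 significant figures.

A = (394 − 36)/36 = 9.94444
P(28) = 394 / (1 + 9.94444·e^(−0.2002·28)) = 394 / (1 + 9.94444·0.003677)
= 394 / 1.03657 ≈ 380.1

≈ 380.1 wolves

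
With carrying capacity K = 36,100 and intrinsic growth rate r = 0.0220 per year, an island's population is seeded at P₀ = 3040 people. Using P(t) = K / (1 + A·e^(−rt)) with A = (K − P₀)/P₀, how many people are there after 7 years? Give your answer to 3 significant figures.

≈ 3,500 people

A = (36100 − 3040)/3040 = 10.875
P(7) = 36100 / (1 + 10.875·e^(−0.022·7)) = 36100 / (1 + 10.875·0.857272)
= 36100 / 10.32283 ≈ 3497.1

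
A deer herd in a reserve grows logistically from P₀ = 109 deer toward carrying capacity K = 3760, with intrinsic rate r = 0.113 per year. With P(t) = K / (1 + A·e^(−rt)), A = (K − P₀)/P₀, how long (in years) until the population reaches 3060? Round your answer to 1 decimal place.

A = (3760 − 109)/109 = 33.49541
3060 = 3760/(1 + 33.49541·e^(−0.113t)) → 1 + 33.49541·e^(−0.113t) = 1.22876
e^(−0.113t) = 0.00683 → t = ln(146.4228)/0.113 = 4.9865/0.113

t ≈ 44.1 years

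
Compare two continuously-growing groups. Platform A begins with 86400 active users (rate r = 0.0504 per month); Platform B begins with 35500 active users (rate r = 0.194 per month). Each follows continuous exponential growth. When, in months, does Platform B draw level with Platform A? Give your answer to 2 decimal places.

86400·e^(0.0504t) = 35500·e^(0.194t)
86400/35500 = e^((0.194 − 0.0504)t) → ln(2.4338) = 0.1436·t
t = 0.88945 / 0.1436

t ≈ 6.19 months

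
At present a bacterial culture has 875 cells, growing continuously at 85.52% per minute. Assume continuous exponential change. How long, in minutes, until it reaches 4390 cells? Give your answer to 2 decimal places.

t ≈ 1.89 minutes

4390 = 875 · e^(0.8552·t)
t = ln(4390/875) / 0.8552 = ln(5.01714) / 0.8552 = 1.61286 / 0.8552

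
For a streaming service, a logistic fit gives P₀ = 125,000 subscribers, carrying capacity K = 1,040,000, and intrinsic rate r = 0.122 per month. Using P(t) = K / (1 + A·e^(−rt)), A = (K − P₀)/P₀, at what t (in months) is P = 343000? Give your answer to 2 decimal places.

t ≈ 10.50 months

A = (1040000 − 125000)/125000 = 7.32
343000 = 1040000/(1 + 7.32·e^(−0.122t)) → 1 + 7.32·e^(−0.122t) = 3.03207
e^(−0.122t) = 0.277605 → t = ln(3.60224)/0.122 = 1.28156/0.122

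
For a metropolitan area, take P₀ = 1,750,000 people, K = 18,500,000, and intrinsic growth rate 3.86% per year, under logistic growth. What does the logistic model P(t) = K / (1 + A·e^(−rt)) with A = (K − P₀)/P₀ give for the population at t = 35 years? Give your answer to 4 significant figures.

≈ 5,318,000 people

A = (18500000 − 1750000)/1750000 = 9.57143
P(35) = 18500000 / (1 + 9.57143·e^(−0.0386·35)) = 18500000 / (1 + 9.57143·0.258981)
= 18500000 / 3.47882 ≈ 5317895.79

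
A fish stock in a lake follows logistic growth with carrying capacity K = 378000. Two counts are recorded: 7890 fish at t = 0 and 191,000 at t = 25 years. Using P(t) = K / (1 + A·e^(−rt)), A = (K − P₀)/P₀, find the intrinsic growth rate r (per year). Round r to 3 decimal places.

r ≈ 0.155 per year

A = (378000 − 7890)/7890 = 46.90875
191000 = 378000/(1 + 46.90875·e^(−r·25)) → e^(−25r) = (1.97906 − 1)/46.90875 = 0.020872
r = −ln(0.020872)/25 = 3.86937/25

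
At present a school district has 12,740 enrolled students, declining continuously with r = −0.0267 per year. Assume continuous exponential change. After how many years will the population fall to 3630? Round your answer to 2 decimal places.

t ≈ 47.02 years

3630 = 12740 · e^(-0.0267·t)
t = ln(3630/12740) / -0.0267 = ln(0.28493) / -0.0267 = -1.25551 / -0.0267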